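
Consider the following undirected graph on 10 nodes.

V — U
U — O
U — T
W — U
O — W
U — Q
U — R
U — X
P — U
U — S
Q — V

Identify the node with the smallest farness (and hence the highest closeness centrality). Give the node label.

Farness (sum of distances to all others) for each node — O:16, P:17, Q:16, R:17, S:17, T:17, U:9, V:16, W:16, X:17.
The smallest farness is 9, for U, so U has the highest closeness.

U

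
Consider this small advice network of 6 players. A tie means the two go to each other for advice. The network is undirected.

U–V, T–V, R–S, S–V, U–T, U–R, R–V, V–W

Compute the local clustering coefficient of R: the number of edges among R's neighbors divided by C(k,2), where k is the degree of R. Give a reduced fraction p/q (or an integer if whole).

R's neighbors: S, U, and V (k = 3).
Possible neighbor pairs: C(3,2) = 3. Edges among them: S–V, U–V → e = 2.
Clustering(R) = 2/3.

2/3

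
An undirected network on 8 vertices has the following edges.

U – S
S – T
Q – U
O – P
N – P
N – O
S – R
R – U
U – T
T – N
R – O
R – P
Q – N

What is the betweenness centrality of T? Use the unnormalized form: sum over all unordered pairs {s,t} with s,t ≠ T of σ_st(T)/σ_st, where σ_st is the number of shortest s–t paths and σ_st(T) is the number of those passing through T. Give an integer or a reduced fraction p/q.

Pairs whose geodesics pass through T — U–N: 1/2; N–S: 1.
All other pairs contribute 0.
Summing the contributions gives betweenness(T) = 3/2.

3/2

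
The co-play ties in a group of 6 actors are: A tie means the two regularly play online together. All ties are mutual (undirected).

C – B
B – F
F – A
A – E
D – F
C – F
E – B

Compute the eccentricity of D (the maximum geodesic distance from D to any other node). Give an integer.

3

Distances from D: A:2, B:2, C:2, E:3, F:1.
The largest is 3 (to E), so the eccentricity of D is 3.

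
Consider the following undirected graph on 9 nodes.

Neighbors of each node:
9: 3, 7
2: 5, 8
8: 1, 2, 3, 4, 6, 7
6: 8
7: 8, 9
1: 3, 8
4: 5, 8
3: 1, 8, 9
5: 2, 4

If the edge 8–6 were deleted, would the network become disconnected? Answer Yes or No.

Without the 8–6 edge there is no alternate route between 8 and 6, so the network disconnects. It is a bridge.

Yes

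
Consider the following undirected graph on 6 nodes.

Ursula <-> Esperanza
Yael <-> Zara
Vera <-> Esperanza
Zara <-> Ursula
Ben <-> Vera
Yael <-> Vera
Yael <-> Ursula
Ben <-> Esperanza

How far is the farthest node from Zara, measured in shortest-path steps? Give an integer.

Distances from Zara: Ben:3, Esperanza:2, Ursula:1, Vera:2, Yael:1.
The largest is 3 (to Ben), so the eccentricity of Zara is 3.

3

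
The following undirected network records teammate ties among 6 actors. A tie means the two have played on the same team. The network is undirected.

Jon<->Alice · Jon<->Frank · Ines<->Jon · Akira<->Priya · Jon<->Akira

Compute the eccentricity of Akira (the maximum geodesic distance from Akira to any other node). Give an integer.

2

Distances from Akira: Alice:2, Frank:2, Ines:2, Jon:1, Priya:1.
The largest is 2 (to Frank, Alice, and Ines), so the eccentricity of Akira is 2.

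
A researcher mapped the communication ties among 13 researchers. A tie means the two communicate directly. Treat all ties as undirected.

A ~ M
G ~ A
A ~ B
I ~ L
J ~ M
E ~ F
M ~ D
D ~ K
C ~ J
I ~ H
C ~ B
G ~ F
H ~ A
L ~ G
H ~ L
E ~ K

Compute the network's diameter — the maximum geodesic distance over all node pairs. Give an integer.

Eccentricity of each node (its greatest distance to any other): A:3, B:4, C:5, D:4, E:5, F:4, G:3, H:4, I:5, J:4, K:5, L:4, M:3.
The maximum eccentricity is 5, realized for instance by the pair I–K via I – L – G – F – E – K. So the diameter is 5.

5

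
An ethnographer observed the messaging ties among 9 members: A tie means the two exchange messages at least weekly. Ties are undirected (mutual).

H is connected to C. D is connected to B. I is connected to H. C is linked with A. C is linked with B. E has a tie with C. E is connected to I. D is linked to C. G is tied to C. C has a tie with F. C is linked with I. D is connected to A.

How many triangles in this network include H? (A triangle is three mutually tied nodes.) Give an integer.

H's neighbors: C and I.
Neighbor pairs that are themselves tied: H–C–I. Each forms one triangle with H, for 1 in total.

1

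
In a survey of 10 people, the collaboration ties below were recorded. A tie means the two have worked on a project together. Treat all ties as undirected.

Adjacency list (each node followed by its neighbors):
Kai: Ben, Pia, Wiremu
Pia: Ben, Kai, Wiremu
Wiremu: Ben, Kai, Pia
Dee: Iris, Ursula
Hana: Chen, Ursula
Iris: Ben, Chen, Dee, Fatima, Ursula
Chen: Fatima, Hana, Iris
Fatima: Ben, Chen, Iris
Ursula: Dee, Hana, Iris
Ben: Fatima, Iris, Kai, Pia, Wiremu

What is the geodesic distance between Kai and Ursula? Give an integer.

3

One shortest route is Kai – Ben – Iris – Ursula, which uses 3 edges, and at distance 2 from Kai we only reach {Fatima, Iris}, which does not include Ursula. So d(Kai,Ursula) = 3.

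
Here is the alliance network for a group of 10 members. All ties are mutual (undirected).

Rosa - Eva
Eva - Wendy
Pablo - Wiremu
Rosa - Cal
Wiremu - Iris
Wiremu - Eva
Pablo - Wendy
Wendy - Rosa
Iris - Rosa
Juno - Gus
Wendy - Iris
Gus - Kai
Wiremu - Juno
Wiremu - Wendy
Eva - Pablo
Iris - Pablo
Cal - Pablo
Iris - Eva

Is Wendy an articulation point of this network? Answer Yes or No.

No

Even without Wendy, every remaining node can still reach every other (the residual graph is connected), so Wendy is not a cut vertex.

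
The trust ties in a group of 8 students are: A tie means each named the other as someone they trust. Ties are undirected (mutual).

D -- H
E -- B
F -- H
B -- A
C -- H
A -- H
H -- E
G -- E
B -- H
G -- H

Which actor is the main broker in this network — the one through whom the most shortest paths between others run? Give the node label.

Unnormalized betweenness of each node: A:0, B:1/2, C:0, D:0, E:1/2, F:0, G:0, H:17.
H has the largest value, 17, making it the main broker — the node through which the most shortest paths run.

H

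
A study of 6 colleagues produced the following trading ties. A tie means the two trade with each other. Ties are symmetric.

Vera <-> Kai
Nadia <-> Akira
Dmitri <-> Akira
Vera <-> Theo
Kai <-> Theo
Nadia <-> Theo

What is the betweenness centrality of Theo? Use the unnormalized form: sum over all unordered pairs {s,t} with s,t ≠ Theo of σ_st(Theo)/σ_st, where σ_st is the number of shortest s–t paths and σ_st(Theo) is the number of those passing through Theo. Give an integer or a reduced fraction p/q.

Pairs whose geodesics pass through Theo — Akira–Kai: 1; Akira–Vera: 1; Nadia–Kai: 1; Nadia–Vera: 1; Dmitri–Kai: 1; Dmitri–Vera: 1.
All other pairs contribute 0.
Summing the contributions gives betweenness(Theo) = 6.

6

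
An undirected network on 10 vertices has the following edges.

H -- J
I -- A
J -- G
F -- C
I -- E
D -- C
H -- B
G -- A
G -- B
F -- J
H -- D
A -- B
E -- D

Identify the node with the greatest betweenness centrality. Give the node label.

Unnormalized betweenness of each node: A:11/2, B:10/3, C:5/2, D:55/6, E:23/6, F:7/3, G:29/6, H:22/3, I:10/3, J:41/6.
D has the largest value, 55/6, making it the main broker — the node through which the most shortest paths run.

D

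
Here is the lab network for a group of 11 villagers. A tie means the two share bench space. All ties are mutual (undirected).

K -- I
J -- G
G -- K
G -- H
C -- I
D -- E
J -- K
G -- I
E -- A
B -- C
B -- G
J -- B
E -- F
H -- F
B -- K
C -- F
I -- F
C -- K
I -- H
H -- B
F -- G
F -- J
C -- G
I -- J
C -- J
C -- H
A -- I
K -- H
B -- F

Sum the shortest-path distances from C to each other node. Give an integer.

Distances from C: A:2, B:1, D:3, E:2, F:1, G:1, H:1, I:1, J:1, K:1.
Sum = 2 + 1 + 3 + 2 + 1 + 1 + 1 + 1 + 1 + 1 = 14.

14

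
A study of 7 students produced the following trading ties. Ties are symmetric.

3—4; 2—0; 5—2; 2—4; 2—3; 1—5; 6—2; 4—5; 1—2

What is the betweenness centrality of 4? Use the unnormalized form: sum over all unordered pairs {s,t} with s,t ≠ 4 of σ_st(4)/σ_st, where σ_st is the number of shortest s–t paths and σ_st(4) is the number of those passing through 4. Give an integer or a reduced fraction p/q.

Pairs whose geodesics pass through 4 — 3–5: 1/2.
All other pairs contribute 0.
Summing the contributions gives betweenness(4) = 1/2.

1/2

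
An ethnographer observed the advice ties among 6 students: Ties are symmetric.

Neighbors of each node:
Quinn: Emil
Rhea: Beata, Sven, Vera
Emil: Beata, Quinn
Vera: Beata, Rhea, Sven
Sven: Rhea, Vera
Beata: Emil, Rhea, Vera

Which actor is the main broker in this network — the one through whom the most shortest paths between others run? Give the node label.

Unnormalized betweenness of each node: Beata:6, Emil:4, Quinn:0, Rhea:3/2, Sven:0, Vera:3/2.
Beata has the largest value, 6, making it the main broker — the node through which the most shortest paths run.

Beata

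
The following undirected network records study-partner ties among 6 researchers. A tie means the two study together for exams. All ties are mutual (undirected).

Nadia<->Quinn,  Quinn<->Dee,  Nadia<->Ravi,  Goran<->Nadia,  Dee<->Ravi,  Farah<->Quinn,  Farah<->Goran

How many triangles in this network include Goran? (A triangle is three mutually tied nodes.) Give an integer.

Goran's neighbors are Farah and Nadia, but none of them are tied to each other, so no triangle contains Goran.

0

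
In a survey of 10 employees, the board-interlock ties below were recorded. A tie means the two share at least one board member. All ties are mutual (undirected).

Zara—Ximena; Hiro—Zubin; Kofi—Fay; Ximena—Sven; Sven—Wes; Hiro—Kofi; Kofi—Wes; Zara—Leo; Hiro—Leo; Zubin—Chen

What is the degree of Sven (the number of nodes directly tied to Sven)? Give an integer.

Sven is directly tied to Wes and Ximena. That is 2 neighbors, so the degree of Sven is 2.

2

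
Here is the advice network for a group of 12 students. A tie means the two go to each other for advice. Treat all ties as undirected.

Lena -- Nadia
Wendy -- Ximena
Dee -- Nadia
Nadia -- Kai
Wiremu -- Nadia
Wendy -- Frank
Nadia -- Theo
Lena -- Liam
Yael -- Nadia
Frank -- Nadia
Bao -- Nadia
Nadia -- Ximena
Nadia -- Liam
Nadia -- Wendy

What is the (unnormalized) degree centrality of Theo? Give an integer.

Theo is directly tied to Nadia. That is 1 neighbor, so the degree of Theo is 1.

1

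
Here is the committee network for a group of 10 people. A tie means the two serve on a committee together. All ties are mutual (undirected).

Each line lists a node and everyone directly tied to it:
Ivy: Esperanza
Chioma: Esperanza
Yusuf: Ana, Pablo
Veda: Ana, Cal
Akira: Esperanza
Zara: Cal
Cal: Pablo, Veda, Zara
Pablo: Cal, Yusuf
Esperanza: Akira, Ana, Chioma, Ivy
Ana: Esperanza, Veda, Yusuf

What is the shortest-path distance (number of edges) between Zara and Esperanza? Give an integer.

4

One shortest route is Zara – Cal – Veda – Ana – Esperanza, which uses 4 edges, and at distance 3 from Zara we only reach {Ana, Yusuf}, which does not include Esperanza. So d(Zara,Esperanza) = 4.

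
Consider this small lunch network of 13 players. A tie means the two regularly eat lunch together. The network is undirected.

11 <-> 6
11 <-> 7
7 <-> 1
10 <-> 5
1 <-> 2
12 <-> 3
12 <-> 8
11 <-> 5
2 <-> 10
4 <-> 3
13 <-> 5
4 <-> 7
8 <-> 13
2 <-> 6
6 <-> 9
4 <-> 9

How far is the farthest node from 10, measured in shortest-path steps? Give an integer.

5

Distances from 10: 1:2, 2:1, 3:5, 4:4, 5:1, 6:2, 7:3, 8:3, 9:3, 11:2, 12:4, 13:2.
The largest is 5 (to 3), so the eccentricity of 10 is 5.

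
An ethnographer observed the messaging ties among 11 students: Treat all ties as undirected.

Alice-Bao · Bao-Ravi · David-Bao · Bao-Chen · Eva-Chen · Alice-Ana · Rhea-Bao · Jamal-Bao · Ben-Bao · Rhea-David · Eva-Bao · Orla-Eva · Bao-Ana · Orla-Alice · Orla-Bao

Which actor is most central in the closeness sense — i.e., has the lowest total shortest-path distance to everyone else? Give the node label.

Bao

Farness (sum of distances to all others) for each node — Alice:17, Ana:18, Bao:10, Ben:19, Chen:18, David:18, Eva:17, Jamal:19, Orla:17, Ravi:19, Rhea:18.
The smallest farness is 10, for Bao, so Bao has the highest closeness.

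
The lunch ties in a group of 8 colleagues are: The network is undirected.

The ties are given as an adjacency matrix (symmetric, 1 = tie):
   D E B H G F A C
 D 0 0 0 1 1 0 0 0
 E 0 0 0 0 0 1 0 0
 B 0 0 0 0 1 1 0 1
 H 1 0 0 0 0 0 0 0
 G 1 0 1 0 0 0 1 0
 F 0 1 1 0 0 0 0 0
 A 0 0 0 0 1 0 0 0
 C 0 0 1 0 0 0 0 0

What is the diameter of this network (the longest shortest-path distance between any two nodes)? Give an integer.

5

Eccentricity of each node (its greatest distance to any other): A:4, B:3, C:4, D:4, E:5, F:4, G:3, H:5.
The maximum eccentricity is 5, realized for instance by the pair E–H via E – F – B – G – D – H. So the diameter is 5.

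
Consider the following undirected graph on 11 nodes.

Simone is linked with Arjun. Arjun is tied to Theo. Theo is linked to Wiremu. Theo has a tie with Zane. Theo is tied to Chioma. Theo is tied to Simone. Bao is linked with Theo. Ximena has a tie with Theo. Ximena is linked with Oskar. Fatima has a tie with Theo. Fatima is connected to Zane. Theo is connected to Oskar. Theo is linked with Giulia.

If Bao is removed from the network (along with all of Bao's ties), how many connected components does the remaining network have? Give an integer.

1

Bao's neighbors (Theo) remain reachable from one another through other ties, so the rest of the network stays in one piece.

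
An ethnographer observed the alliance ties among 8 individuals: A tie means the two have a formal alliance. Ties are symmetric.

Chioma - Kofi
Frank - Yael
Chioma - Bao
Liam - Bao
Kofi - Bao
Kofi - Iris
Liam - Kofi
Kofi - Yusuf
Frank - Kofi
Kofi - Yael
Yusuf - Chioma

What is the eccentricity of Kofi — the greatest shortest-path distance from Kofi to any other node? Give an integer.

Distances from Kofi: Bao:1, Chioma:1, Frank:1, Iris:1, Liam:1, Yael:1, Yusuf:1.
The largest is 1 (to Bao, Chioma, Yael, Iris, Liam, Yusuf, and Frank), so the eccentricity of Kofi is 1.

1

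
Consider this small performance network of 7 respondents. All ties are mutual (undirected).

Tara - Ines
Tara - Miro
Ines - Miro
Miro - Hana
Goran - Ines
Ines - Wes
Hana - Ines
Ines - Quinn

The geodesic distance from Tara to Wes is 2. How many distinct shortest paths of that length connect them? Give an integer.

The shortest distance is 2, and the only length-2 path is Tara–Ines–Wes. So there is exactly 1 shortest path.

1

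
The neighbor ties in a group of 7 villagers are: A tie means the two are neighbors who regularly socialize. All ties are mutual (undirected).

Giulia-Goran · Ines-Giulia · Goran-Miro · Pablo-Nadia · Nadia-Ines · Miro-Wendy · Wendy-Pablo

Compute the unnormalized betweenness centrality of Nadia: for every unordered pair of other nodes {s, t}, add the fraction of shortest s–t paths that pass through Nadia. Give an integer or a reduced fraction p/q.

3

Pairs whose geodesics pass through Nadia — Giulia–Pablo: 1; Ines–Pablo: 1; Ines–Wendy: 1.
All other pairs contribute 0.
Summing the contributions gives betweenness(Nadia) = 3.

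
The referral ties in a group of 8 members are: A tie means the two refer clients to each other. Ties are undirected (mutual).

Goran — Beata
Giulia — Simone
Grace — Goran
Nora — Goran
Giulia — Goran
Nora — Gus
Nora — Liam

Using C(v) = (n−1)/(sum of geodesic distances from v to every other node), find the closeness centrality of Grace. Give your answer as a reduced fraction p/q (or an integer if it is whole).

Distances from Grace: Beata:2, Giulia:2, Goran:1, Gus:3, Liam:3, Nora:2, Simone:3. Sum = 16.
n = 8, so closeness = 7/16.

7/16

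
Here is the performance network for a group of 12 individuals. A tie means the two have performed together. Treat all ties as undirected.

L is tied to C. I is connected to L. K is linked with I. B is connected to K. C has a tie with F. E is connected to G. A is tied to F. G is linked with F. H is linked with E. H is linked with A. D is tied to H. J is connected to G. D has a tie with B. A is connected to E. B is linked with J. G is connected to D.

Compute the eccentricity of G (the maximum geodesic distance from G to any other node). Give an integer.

Distances from G: A:2, B:2, C:2, D:1, E:1, F:1, H:2, I:4, J:1, K:3, L:3.
The largest is 4 (to I), so the eccentricity of G is 4.

4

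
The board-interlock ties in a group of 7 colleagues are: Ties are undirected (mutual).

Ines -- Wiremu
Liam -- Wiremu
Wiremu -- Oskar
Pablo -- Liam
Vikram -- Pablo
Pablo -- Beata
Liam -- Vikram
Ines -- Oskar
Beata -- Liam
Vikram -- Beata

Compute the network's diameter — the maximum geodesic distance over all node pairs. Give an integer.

3

Eccentricity of each node (its greatest distance to any other): Beata:3, Ines:3, Liam:2, Oskar:3, Pablo:3, Vikram:3, Wiremu:2.
The maximum eccentricity is 3, realized for instance by the pair Ines–Pablo via Ines – Wiremu – Liam – Pablo. So the diameter is 3.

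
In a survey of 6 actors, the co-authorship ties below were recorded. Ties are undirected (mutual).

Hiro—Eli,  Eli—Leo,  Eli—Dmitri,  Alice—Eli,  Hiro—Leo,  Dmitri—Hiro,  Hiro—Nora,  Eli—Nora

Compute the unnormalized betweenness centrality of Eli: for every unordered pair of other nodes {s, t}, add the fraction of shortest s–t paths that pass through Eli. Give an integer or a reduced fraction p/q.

Pairs whose geodesics pass through Eli — Dmitri–Nora: 1/2; Dmitri–Leo: 1/2; Dmitri–Alice: 1; Nora–Leo: 1/2; Nora–Alice: 1; Hiro–Alice: 1; Leo–Alice: 1.
All other pairs contribute 0.
Summing the contributions gives betweenness(Eli) = 11/2.

11/2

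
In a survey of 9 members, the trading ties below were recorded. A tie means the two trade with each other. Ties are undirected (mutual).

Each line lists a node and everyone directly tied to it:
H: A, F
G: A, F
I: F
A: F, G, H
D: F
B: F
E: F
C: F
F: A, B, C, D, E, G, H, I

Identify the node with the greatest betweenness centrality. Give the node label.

Unnormalized betweenness of each node: A:1/2, B:0, C:0, D:0, E:0, F:51/2, G:0, H:0, I:0.
F has the largest value, 51/2, making it the main broker — the node through which the most shortest paths run.

F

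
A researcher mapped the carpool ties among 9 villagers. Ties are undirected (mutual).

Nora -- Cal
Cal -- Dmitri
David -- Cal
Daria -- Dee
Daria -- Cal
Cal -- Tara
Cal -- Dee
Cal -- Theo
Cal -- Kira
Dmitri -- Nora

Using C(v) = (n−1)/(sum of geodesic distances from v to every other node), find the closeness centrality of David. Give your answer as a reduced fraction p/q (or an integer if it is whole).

8/15

Distances from David: Cal:1, Daria:2, Dee:2, Dmitri:2, Kira:2, Nora:2, Tara:2, Theo:2. Sum = 15.
n = 9, so closeness = 8/15.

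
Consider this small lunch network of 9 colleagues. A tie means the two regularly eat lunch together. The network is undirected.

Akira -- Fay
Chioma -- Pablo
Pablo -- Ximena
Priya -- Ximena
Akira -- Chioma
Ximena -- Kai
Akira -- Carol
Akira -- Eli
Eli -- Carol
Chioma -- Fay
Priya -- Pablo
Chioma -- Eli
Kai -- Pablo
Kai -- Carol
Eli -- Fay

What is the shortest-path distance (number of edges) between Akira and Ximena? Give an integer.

One shortest route is Akira – Carol – Kai – Ximena, which uses 3 edges, and at distance 2 from Akira we only reach {Kai, Pablo}, which does not include Ximena. So d(Akira,Ximena) = 3.

3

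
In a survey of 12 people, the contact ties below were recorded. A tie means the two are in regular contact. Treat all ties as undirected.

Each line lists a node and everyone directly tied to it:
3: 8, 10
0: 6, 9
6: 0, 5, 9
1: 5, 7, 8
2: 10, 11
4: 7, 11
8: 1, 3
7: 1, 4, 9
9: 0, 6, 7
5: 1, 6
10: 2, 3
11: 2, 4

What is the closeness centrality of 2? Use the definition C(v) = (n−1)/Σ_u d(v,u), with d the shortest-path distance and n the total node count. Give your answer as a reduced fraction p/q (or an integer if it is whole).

11/35

Distances from 2: 0:5, 1:4, 3:2, 4:2, 5:5, 6:5, 7:3, 8:3, 9:4, 10:1, 11:1. Sum = 35.
n = 12, so closeness = 11/35.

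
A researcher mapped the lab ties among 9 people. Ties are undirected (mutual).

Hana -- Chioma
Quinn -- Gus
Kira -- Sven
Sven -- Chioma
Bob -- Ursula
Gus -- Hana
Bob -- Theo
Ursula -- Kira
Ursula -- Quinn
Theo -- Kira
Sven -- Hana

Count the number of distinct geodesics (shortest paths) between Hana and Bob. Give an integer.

The shortest distance is 4. The length-4 paths are: Hana–Gus–Quinn–Ursula–Bob; Hana–Sven–Kira–Ursula–Bob; Hana–Sven–Kira–Theo–Bob.
That gives 3 distinct shortest paths.

3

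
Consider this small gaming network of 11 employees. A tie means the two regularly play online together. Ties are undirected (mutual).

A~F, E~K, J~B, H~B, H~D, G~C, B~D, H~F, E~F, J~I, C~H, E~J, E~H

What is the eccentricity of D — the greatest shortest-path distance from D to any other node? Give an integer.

Distances from D: A:3, B:1, C:2, E:2, F:2, G:3, H:1, I:3, J:2, K:3.
The largest is 3 (to I, G, A, and K), so the eccentricity of D is 3.

3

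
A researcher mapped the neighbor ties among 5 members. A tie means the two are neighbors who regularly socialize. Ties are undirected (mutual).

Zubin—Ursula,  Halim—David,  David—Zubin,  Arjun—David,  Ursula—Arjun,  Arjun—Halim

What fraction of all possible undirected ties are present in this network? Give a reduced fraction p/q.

There are 6 edges and 5 nodes, so the maximum possible is C(5,2) = 10.
Density = 6/10 = 3/5.

3/5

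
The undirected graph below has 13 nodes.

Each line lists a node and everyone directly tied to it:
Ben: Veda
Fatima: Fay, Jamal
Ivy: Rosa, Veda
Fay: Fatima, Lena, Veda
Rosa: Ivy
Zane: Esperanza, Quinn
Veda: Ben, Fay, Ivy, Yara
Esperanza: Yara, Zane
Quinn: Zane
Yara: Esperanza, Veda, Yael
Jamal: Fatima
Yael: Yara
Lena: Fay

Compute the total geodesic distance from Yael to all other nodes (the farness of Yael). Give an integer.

38

Distances from Yael: Ben:3, Esperanza:2, Fatima:4, Fay:3, Ivy:3, Jamal:5, Lena:4, Quinn:4, Rosa:4, Veda:2, Yara:1, Zane:3.
Sum = 3 + 2 + 4 + 3 + 3 + 5 + 4 + 4 + 4 + 2 + 1 + 3 = 38.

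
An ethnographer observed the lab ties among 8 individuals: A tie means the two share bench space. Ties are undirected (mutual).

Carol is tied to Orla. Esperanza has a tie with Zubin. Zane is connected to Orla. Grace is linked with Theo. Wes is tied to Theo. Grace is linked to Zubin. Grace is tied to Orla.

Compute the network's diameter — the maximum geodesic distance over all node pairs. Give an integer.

Eccentricity of each node (its greatest distance to any other): Carol:4, Esperanza:4, Grace:2, Orla:3, Theo:3, Wes:4, Zane:4, Zubin:3.
The maximum eccentricity is 4, realized for instance by the pair Carol–Wes via Carol – Orla – Grace – Theo – Wes. So the diameter is 4.

4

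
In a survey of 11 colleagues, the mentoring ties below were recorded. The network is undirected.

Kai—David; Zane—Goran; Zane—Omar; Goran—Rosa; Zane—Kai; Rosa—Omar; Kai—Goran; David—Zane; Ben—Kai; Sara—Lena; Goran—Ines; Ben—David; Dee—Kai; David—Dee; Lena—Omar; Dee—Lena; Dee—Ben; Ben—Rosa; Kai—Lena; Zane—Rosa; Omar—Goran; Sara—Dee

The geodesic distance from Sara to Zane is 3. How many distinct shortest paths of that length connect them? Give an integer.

4

The shortest distance is 3. The length-3 paths are: Sara–Dee–Kai–Zane; Sara–Lena–Kai–Zane; Sara–Dee–David–Zane; Sara–Lena–Omar–Zane.
That gives 4 distinct shortest paths.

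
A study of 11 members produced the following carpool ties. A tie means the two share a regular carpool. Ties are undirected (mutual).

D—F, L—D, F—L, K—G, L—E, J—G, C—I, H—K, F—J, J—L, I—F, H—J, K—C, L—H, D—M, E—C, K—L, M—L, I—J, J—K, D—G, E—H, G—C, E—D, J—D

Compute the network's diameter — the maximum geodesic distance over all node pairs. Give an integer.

3

Eccentricity of each node (its greatest distance to any other): C:3, D:2, E:2, F:2, G:2, H:2, I:3, J:2, K:2, L:2, M:3.
The maximum eccentricity is 3, realized for instance by the pair I–M via I – F – L – M. So the diameter is 3.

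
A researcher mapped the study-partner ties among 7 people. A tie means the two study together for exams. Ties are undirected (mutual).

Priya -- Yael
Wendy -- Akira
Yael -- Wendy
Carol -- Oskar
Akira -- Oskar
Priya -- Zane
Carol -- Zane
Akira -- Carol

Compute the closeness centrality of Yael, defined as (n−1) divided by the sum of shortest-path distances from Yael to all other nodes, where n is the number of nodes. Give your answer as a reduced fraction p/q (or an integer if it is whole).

Distances from Yael: Akira:2, Carol:3, Oskar:3, Priya:1, Wendy:1, Zane:2. Sum = 12.
n = 7, so closeness = 6/12 = 1/2.

1/2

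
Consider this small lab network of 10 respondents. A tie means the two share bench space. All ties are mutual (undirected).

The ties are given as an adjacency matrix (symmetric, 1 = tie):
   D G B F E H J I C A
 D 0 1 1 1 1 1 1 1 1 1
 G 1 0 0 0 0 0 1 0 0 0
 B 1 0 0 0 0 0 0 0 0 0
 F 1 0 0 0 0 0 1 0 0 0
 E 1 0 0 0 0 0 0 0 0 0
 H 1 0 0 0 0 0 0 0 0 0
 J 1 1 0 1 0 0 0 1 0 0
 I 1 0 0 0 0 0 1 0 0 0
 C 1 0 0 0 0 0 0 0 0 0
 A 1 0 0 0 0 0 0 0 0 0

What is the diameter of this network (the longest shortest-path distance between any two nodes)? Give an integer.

2

Eccentricity of each node (its greatest distance to any other): A:2, B:2, C:2, D:1, E:2, F:2, G:2, H:2, I:2, J:2.
The maximum eccentricity is 2, realized for instance by the pair G–B via G – D – B. So the diameter is 2.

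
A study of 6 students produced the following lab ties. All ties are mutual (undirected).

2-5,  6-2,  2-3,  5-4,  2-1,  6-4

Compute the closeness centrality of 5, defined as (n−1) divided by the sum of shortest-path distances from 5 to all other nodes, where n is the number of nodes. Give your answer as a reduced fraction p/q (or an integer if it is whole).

Distances from 5: 1:2, 2:1, 3:2, 4:1, 6:2. Sum = 8.
n = 6, so closeness = 5/8.

5/8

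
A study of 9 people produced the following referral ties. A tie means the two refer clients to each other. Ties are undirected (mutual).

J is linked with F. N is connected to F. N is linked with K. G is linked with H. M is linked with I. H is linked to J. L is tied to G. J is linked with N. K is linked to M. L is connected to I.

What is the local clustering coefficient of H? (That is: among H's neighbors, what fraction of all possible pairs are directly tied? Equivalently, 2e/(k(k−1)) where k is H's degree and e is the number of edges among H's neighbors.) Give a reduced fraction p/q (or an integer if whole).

H's neighbors: G and J (k = 2).
Possible neighbor pairs: C(2,2) = 1. Edges among them: none → e = 0.
Clustering(H) = 0/1.

0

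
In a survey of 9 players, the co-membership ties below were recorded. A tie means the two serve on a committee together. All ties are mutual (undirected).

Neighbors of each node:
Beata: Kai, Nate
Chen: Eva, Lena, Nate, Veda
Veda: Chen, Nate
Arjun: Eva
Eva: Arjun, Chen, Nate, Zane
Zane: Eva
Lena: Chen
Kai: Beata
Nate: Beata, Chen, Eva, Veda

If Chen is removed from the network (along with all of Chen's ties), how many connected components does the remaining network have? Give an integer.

Without Chen, the remaining ties split the others into: {Arjun, Beata, Eva, Kai, Nate, Veda, Zane}; {Lena}.
That's 2 separate components.

2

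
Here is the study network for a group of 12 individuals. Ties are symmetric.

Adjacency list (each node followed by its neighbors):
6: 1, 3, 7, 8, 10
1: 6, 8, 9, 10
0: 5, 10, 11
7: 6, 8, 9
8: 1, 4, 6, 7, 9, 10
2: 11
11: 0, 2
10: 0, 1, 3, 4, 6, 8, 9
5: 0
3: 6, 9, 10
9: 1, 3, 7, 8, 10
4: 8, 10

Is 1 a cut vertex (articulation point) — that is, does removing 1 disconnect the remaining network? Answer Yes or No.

No

Even without 1, every remaining node can still reach every other (the residual graph is connected), so 1 is not a cut vertex.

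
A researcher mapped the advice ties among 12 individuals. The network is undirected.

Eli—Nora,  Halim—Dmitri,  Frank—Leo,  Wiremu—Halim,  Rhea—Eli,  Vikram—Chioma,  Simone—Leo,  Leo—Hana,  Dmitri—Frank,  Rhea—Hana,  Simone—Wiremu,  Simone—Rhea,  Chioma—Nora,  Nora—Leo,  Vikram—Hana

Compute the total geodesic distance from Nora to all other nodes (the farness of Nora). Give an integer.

Distances from Nora: Chioma:1, Dmitri:3, Eli:1, Frank:2, Halim:4, Hana:2, Leo:1, Rhea:2, Simone:2, Vikram:2, Wiremu:3.
Sum = 1 + 3 + 1 + 2 + 4 + 2 + 1 + 2 + 2 + 2 + 3 = 23.

23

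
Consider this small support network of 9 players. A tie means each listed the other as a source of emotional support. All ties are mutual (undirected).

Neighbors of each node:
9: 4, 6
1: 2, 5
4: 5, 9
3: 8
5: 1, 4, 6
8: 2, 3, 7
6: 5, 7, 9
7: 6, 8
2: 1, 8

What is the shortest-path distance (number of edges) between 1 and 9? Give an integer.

3

One shortest route is 1 – 5 – 4 – 9, which uses 3 edges, and at distance 2 from 1 we only reach {4, 6, 8}, which does not include 9. So d(1,9) = 3.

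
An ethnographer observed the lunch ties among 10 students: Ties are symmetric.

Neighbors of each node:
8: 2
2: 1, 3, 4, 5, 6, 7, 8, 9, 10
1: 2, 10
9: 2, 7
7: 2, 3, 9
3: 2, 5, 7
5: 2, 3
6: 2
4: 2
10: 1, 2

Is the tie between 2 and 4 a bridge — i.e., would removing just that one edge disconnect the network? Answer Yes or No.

Without the 2–4 edge there is no alternate route between 2 and 4, so the network disconnects. It is a bridge.

Yes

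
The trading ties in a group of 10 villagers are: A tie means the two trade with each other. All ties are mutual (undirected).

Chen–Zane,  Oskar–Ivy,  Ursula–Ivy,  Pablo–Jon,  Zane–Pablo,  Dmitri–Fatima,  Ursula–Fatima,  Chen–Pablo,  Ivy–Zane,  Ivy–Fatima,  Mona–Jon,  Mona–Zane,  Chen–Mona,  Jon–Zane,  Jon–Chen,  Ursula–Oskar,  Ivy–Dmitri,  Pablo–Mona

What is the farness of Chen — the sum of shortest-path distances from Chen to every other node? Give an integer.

Distances from Chen: Dmitri:3, Fatima:3, Ivy:2, Jon:1, Mona:1, Oskar:3, Pablo:1, Ursula:3, Zane:1.
Sum = 3 + 3 + 2 + 1 + 1 + 3 + 1 + 3 + 1 = 18.

18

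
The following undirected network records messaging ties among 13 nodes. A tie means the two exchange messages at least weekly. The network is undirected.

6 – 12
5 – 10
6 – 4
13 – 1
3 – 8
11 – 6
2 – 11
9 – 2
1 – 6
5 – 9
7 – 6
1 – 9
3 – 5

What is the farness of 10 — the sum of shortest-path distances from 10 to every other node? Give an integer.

Distances from 10: 1:3, 2:3, 3:2, 4:5, 5:1, 6:4, 7:5, 8:3, 9:2, 11:4, 12:5, 13:4.
Sum = 3 + 3 + 2 + 5 + 1 + 4 + 5 + 3 + 2 + 4 + 5 + 4 = 41.

41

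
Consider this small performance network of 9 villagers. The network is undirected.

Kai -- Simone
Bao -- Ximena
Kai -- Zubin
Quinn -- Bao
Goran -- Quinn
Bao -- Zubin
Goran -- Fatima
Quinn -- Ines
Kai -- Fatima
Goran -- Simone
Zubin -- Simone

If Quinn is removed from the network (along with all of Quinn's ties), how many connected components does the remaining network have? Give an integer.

2

Without Quinn, the remaining ties split the others into: {Bao, Fatima, Goran, Kai, Simone, Ximena, Zubin}; {Ines}.
That's 2 separate components.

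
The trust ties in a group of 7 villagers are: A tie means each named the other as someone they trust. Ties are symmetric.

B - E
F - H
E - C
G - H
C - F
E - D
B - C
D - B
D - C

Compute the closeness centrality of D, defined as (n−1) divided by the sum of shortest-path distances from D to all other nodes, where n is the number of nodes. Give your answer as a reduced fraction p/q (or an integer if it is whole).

Distances from D: B:1, C:1, E:1, F:2, G:4, H:3. Sum = 12.
n = 7, so closeness = 6/12 = 1/2.

1/2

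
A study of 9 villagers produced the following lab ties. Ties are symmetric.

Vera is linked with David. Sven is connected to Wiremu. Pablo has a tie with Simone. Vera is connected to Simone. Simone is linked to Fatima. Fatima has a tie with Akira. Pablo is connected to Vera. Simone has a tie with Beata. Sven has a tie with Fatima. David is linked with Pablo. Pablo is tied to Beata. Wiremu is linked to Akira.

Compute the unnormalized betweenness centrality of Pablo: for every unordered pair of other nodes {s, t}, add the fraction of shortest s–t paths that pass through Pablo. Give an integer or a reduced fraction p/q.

4

Pairs whose geodesics pass through Pablo — Sven–David: 1/2; Akira–David: 1/2; Fatima–David: 1/2; Wiremu–David: 2/4; David–Simone: 1/2; David–Beata: 1; Vera–Beata: 1/2.
All other pairs contribute 0.
Summing the contributions gives betweenness(Pablo) = 4.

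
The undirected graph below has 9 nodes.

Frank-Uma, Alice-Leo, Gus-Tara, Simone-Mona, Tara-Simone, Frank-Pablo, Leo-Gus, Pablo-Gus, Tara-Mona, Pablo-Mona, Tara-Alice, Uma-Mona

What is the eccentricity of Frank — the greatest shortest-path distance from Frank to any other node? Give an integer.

Distances from Frank: Alice:4, Gus:2, Leo:3, Mona:2, Pablo:1, Simone:3, Tara:3, Uma:1.
The largest is 4 (to Alice), so the eccentricity of Frank is 4.

4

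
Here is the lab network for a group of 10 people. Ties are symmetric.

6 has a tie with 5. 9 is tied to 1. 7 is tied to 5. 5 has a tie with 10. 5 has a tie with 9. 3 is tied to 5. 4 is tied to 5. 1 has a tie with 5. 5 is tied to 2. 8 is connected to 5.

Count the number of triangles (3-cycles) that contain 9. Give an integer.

9's neighbors: 1 and 5.
Neighbor pairs that are themselves tied: 9–1–5. Each forms one triangle with 9, for 1 in total.

1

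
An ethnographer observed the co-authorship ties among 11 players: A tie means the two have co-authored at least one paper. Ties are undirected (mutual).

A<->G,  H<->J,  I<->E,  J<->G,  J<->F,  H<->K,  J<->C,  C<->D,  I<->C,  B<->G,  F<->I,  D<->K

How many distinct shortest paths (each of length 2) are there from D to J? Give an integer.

The shortest distance is 2, and the only length-2 path is D–C–J. So there is exactly 1 shortest path.

1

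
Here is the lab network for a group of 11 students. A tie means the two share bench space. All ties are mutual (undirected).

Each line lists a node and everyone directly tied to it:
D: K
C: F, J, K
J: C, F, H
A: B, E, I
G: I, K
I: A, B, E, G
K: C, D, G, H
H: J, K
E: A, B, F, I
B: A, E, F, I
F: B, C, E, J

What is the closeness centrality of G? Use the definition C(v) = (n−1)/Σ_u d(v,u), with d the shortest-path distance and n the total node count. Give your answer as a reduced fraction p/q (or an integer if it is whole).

1/2

Distances from G: A:2, B:2, C:2, D:2, E:2, F:3, H:2, I:1, J:3, K:1. Sum = 20.
n = 11, so closeness = 10/20 = 1/2.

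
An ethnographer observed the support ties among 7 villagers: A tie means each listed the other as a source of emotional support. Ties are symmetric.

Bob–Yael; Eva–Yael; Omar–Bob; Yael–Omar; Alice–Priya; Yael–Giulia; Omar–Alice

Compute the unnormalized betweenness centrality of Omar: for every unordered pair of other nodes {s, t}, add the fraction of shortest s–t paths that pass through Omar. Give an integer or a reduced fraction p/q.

8

Pairs whose geodesics pass through Omar — Priya–Yael: 1; Priya–Giulia: 1; Priya–Eva: 1; Priya–Bob: 1; Yael–Alice: 1; Giulia–Alice: 1; Eva–Alice: 1; Bob–Alice: 1.
All other pairs contribute 0.
Summing the contributions gives betweenness(Omar) = 8.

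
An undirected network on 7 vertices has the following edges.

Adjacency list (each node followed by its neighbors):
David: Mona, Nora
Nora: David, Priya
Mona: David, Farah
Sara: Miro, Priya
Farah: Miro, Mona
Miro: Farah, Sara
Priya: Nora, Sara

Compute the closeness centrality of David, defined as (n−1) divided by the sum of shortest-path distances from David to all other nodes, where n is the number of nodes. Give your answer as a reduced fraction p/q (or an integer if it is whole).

1/2

Distances from David: Farah:2, Miro:3, Mona:1, Nora:1, Priya:2, Sara:3. Sum = 12.
n = 7, so closeness = 6/12 = 1/2.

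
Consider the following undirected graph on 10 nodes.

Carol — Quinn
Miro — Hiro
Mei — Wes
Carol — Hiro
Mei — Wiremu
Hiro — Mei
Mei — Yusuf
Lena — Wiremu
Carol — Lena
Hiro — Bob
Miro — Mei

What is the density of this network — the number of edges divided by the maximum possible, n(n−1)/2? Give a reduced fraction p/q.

There are 11 edges and 10 nodes, so the maximum possible is C(10,2) = 45.
Density = 11/45.

11/45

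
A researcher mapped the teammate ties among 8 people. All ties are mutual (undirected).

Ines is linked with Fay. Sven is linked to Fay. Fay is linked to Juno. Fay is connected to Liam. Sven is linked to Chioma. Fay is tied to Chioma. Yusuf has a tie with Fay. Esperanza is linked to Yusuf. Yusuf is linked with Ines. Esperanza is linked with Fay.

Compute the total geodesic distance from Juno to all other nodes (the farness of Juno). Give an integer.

13

Distances from Juno: Chioma:2, Esperanza:2, Fay:1, Ines:2, Liam:2, Sven:2, Yusuf:2.
Sum = 2 + 2 + 1 + 2 + 2 + 2 + 2 = 13.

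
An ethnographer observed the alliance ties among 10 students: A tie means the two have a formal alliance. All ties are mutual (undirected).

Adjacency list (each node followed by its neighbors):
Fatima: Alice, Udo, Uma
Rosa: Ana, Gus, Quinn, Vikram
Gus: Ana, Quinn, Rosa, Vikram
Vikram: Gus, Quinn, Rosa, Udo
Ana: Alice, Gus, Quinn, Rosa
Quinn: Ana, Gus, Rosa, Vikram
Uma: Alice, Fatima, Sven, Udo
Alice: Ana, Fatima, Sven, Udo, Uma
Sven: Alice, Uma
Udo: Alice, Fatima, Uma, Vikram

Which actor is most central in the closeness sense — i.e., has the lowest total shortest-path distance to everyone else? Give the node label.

Farness (sum of distances to all others) for each node — Alice:13, Ana:14, Fatima:18, Gus:17, Quinn:17, Rosa:17, Sven:20, Udo:14, Uma:17, Vikram:15.
The smallest farness is 13, for Alice, so Alice has the highest closeness.

Alice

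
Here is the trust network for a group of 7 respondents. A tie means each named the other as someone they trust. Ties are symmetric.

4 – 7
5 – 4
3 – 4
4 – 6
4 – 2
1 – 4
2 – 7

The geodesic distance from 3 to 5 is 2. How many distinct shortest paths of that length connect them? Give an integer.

1

The shortest distance is 2, and the only length-2 path is 3–4–5. So there is exactly 1 shortest path.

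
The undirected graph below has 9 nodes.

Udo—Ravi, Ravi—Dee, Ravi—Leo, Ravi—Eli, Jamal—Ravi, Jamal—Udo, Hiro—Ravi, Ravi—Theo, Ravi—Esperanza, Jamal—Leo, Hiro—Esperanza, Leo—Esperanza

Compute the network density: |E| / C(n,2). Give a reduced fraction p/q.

There are 12 edges and 9 nodes, so the maximum possible is C(9,2) = 36.
Density = 12/36 = 1/3.

1/3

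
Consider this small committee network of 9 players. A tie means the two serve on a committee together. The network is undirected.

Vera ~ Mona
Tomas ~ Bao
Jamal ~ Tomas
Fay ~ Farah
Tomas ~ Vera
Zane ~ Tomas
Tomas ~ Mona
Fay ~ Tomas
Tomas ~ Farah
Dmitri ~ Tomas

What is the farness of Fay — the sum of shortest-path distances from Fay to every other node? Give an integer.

14

Distances from Fay: Bao:2, Dmitri:2, Farah:1, Jamal:2, Mona:2, Tomas:1, Vera:2, Zane:2.
Sum = 2 + 2 + 1 + 2 + 2 + 1 + 2 + 2 = 14.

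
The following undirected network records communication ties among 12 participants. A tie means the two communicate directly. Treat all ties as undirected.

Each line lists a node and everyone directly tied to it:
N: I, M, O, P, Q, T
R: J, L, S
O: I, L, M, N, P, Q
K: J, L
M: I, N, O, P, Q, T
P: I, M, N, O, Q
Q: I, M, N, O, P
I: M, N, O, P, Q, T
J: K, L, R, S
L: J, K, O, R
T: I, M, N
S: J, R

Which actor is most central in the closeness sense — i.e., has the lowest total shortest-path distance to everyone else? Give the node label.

Farness (sum of distances to all others) for each node — I:21, J:25, K:27, L:19, M:21, N:21, O:17, P:22, Q:22, R:26, S:34, T:29.
The smallest farness is 17, for O, so O has the highest closeness.

O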